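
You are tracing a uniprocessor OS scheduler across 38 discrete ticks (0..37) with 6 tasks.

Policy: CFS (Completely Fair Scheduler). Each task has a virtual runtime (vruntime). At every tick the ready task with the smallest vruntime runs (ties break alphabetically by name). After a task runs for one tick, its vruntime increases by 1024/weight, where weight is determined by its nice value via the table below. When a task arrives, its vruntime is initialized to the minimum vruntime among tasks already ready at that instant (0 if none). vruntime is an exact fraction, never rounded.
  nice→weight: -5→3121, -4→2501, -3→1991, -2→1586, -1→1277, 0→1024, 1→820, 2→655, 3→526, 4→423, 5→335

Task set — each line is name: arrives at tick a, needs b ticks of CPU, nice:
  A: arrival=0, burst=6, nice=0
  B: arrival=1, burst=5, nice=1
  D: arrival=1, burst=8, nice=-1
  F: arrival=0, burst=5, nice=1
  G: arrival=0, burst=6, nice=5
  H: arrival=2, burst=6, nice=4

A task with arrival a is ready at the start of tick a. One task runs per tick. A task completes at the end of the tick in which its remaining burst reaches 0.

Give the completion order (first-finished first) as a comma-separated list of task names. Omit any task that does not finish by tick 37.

t=0: vr[A=0 F=0 G=0] → run A
t=1: vr[A=1 B=0 D=0 F=0 G=0] → run B
t=2: vr[A=1 B=256/205 D=0 F=0 G=0 H=0] → run D
t=3: vr[A=1 B=256/205 D=1024/1277 F=0 G=0 H=0] → run F
t=4: vr[A=1 B=256/205 D=1024/1277 F=256/205 G=0 H=0] → run G
t=5: vr[A=1 B=256/205 D=1024/1277 F=256/205 G=1024/335 H=0] → run H
t=6: vr[A=1 B=256/205 D=1024/1277 F=256/205 G=1024/335 H=1024/423] → run D
t=7: vr[A=1 B=256/205 D=2048/1277 F=256/205 G=1024/335 H=1024/423] → run A
t=8: vr[A=2 B=256/205 D=2048/1277 F=256/205 G=1024/335 H=1024/423] → run B
t=9: vr[A=2 B=512/205 D=2048/1277 F=256/205 G=1024/335 H=1024/423] → run F
t=10: vr[A=2 B=512/205 D=2048/1277 F=512/205 G=1024/335 H=1024/423] → run D
t=11: vr[A=2 B=512/205 D=3072/1277 F=512/205 G=1024/335 H=1024/423] → run A
t=12: vr[A=3 B=512/205 D=3072/1277 F=512/205 G=1024/335 H=1024/423] → run D
t=13: vr[A=3 B=512/205 D=4096/1277 F=512/205 G=1024/335 H=1024/423] → run H
t=14: vr[A=3 B=512/205 D=4096/1277 F=512/205 G=1024/335 H=2048/423] → run B
t=15: vr[A=3 B=768/205 D=4096/1277 F=512/205 G=1024/335 H=2048/423] → run F
t=16: vr[A=3 B=768/205 D=4096/1277 F=768/205 G=1024/335 H=2048/423] → run A
t=17: vr[A=4 B=768/205 D=4096/1277 F=768/205 G=1024/335 H=2048/423] → run G
t=18: vr[A=4 B=768/205 D=4096/1277 F=768/205 G=2048/335 H=2048/423] → run D
t=19: vr[A=4 B=768/205 D=5120/1277 F=768/205 G=2048/335 H=2048/423] → run B
t=20: vr[A=4 B=1024/205 D=5120/1277 F=768/205 G=2048/335 H=2048/423] → run F
t=21: vr[A=4 B=1024/205 D=5120/1277 F=1024/205 G=2048/335 H=2048/423] → run A
t=22: vr[A=5 B=1024/205 D=5120/1277 F=1024/205 G=2048/335 H=2048/423] → run D
t=23: vr[A=5 B=1024/205 D=6144/1277 F=1024/205 G=2048/335 H=2048/423] → run D
t=24: vr[A=5 B=1024/205 D=7168/1277 F=1024/205 G=2048/335 H=2048/423] → run H
t=25: vr[A=5 B=1024/205 D=7168/1277 F=1024/205 G=2048/335 H=1024/141] → run B
t=26: vr[A=5 D=7168/1277 F=1024/205 G=2048/335 H=1024/141] → run F
t=27: vr[A=5 D=7168/1277 G=2048/335 H=1024/141] → run A
t=28: vr[D=7168/1277 G=2048/335 H=1024/141] → run D
t=29: vr[G=2048/335 H=1024/141] → run G
t=30: vr[G=3072/335 H=1024/141] → run H
t=31: vr[G=3072/335 H=4096/423] → run G
t=32: vr[G=4096/335 H=4096/423] → run H
t=33: vr[G=4096/335 H=5120/423] → run H
t=34: vr[G=4096/335] → run G
t=35: vr[G=1024/67] → run G
t=36: (idle)
t=37: (idle)

completion order = B, F, A, D, H, G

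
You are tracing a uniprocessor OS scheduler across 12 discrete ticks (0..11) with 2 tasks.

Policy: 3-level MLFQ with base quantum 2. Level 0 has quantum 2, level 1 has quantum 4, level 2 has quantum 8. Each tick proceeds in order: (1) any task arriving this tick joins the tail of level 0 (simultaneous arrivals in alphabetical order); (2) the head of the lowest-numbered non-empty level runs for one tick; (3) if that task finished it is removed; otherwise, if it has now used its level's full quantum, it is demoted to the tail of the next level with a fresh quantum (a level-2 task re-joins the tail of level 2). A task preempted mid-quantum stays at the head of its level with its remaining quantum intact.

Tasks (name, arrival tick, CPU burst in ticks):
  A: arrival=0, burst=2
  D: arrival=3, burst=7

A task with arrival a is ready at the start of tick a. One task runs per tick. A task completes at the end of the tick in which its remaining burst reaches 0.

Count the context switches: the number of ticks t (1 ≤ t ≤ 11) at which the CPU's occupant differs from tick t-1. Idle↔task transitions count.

t=0: L0/L1/L2 = A/-/- → run A
t=1: L0/L1/L2 = A/-/- → run A
t=2: (idle)
t=3: L0/L1/L2 = D/-/- → run D
t=4: L0/L1/L2 = D/-/- → run D
t=5: L0/L1/L2 = -/D/- → run D
t=6: L0/L1/L2 = -/D/- → run D
t=7: L0/L1/L2 = -/D/- → run D
t=8: L0/L1/L2 = -/D/- → run D
t=9: L0/L1/L2 = -/-/D → run D
t=10: (idle)
t=11: (idle)

context switches = 3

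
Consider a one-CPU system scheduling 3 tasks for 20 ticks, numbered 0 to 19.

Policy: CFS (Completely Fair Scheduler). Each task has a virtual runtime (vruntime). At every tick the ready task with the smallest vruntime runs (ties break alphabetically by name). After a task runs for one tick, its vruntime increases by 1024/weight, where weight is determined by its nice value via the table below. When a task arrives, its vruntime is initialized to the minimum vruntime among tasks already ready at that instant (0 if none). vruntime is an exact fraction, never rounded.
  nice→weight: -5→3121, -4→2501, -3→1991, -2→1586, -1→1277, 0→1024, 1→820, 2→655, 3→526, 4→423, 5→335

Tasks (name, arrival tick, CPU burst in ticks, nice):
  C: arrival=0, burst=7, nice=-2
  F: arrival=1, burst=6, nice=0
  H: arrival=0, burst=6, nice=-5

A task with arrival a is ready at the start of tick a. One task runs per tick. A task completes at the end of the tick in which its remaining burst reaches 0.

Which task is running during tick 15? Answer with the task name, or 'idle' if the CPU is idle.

t=0: vr[C=0 H=0] → run C
t=1: vr[C=512/793 F=0 H=0] → run F
t=2: vr[C=512/793 F=1 H=0] → run H
t=3: vr[C=512/793 F=1 H=1024/3121] → run H
t=4: vr[C=512/793 F=1 H=2048/3121] → run C
t=5: vr[C=1024/793 F=1 H=2048/3121] → run H
t=6: vr[C=1024/793 F=1 H=3072/3121] → run H
t=7: vr[C=1024/793 F=1 H=4096/3121] → run F
t=8: vr[C=1024/793 F=2 H=4096/3121] → run C
t=9: vr[C=1536/793 F=2 H=4096/3121] → run H
t=10: vr[C=1536/793 F=2 H=5120/3121] → run H
t=11: vr[C=1536/793 F=2] → run C
t=12: vr[C=2048/793 F=2] → run F
t=13: vr[C=2048/793 F=3] → run C
t=14: vr[C=2560/793 F=3] → run F
t=15: vr[C=2560/793 F=4] → run C
t=16: vr[C=3072/793 F=4] → run C
t=17: vr[F=4] → run F
t=18: vr[F=5] → run F
t=19: (idle)

running at tick 15 = C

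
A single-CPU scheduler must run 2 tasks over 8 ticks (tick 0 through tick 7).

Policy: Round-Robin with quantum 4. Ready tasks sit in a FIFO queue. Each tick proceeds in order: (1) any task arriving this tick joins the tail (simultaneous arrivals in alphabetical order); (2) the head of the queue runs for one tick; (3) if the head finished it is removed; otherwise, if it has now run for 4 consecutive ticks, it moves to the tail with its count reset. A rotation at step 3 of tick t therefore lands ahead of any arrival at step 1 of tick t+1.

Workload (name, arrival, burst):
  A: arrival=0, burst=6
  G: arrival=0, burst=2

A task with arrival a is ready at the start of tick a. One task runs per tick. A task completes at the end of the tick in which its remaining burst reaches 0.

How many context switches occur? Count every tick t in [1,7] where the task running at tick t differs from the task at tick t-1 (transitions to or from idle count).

context switches = 2

t=0: queue=[A,G] q_used=0 → run A
t=1: queue=[A,G] q_used=1 → run A
t=2: queue=[A,G] q_used=2 → run A
t=3: queue=[A,G] q_used=3 → run A
t=4: queue=[G,A] q_used=0 → run G
t=5: queue=[G,A] q_used=1 → run G
t=6: queue=[A] q_used=0 → run A
t=7: queue=[A] q_used=1 → run A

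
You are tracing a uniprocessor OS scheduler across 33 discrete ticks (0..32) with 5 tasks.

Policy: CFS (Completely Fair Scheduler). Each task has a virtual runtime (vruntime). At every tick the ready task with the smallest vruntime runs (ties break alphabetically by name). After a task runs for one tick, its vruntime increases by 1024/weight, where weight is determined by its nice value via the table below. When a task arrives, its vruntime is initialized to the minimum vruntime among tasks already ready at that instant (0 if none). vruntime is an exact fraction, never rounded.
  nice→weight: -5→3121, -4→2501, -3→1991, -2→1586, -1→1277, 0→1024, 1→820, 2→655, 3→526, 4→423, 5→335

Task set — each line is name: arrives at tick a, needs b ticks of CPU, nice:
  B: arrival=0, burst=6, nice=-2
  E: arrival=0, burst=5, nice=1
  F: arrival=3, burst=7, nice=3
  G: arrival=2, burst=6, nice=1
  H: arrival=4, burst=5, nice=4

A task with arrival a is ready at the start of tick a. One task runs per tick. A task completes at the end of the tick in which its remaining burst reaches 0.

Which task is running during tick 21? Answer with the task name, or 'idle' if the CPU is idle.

running at tick 21 = G

t=0: vr[B=0 E=0] → run B
t=1: vr[B=512/793 E=0] → run E
t=2: vr[B=512/793 E=256/205 G=512/793] → run B
t=3: vr[B=1024/793 E=256/205 F=512/793 G=512/793] → run F
t=4: vr[B=1024/793 E=256/205 F=540672/208559 G=512/793 H=512/793] → run G
t=5: vr[B=1024/793 E=256/205 F=540672/208559 G=307968/162565 H=512/793] → run H
t=6: vr[B=1024/793 E=256/205 F=540672/208559 G=307968/162565 H=1028608/335439] → run E
t=7: vr[B=1024/793 E=512/205 F=540672/208559 G=307968/162565 H=1028608/335439] → run B
t=8: vr[B=1536/793 E=512/205 F=540672/208559 G=307968/162565 H=1028608/335439] → run G
t=9: vr[B=1536/793 E=512/205 F=540672/208559 G=510976/162565 H=1028608/335439] → run B
t=10: vr[B=2048/793 E=512/205 F=540672/208559 G=510976/162565 H=1028608/335439] → run E
t=11: vr[B=2048/793 E=768/205 F=540672/208559 G=510976/162565 H=1028608/335439] → run B
t=12: vr[B=2560/793 E=768/205 F=540672/208559 G=510976/162565 H=1028608/335439] → run F
t=13: vr[B=2560/793 E=768/205 F=946688/208559 G=510976/162565 H=1028608/335439] → run H
t=14: vr[B=2560/793 E=768/205 F=946688/208559 G=510976/162565 H=1840640/335439] → run G
t=15: vr[B=2560/793 E=768/205 F=946688/208559 G=713984/162565 H=1840640/335439] → run B
t=16: vr[E=768/205 F=946688/208559 G=713984/162565 H=1840640/335439] → run E
t=17: vr[E=1024/205 F=946688/208559 G=713984/162565 H=1840640/335439] → run G
t=18: vr[E=1024/205 F=946688/208559 G=916992/162565 H=1840640/335439] → run F
t=19: vr[E=1024/205 F=1352704/208559 G=916992/162565 H=1840640/335439] → run E
t=20: vr[F=1352704/208559 G=916992/162565 H=1840640/335439] → run H
t=21: vr[F=1352704/208559 G=916992/162565 H=884224/111813] → run G
t=22: vr[F=1352704/208559 G=224000/32513 H=884224/111813] → run F
t=23: vr[F=1758720/208559 G=224000/32513 H=884224/111813] → run G
t=24: vr[F=1758720/208559 H=884224/111813] → run H
t=25: vr[F=1758720/208559 H=3464704/335439] → run F
t=26: vr[F=2164736/208559 H=3464704/335439] → run H
t=27: vr[F=2164736/208559] → run F
t=28: vr[F=2570752/208559] → run F
t=29: (idle)
t=30: (idle)
t=31: (idle)
t=32: (idle)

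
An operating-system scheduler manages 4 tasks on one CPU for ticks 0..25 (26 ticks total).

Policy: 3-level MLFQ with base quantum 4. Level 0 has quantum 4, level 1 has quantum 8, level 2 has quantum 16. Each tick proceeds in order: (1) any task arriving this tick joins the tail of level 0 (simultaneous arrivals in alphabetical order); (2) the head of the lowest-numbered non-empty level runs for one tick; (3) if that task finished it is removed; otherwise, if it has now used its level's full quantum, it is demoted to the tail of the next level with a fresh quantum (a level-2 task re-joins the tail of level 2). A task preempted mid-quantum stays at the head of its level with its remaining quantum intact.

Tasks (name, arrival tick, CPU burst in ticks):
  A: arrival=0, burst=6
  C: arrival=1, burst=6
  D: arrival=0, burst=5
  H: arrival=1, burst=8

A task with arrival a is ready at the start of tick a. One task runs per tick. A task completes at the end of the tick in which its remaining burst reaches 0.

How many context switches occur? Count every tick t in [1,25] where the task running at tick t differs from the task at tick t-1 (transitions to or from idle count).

t=0: L0/L1/L2 = AD/-/- → run A
t=1: L0/L1/L2 = ADCH/-/- → run A
t=2: L0/L1/L2 = ADCH/-/- → run A
t=3: L0/L1/L2 = ADCH/-/- → run A
t=4: L0/L1/L2 = DCH/A/- → run D
t=5: L0/L1/L2 = DCH/A/- → run D
t=6: L0/L1/L2 = DCH/A/- → run D
t=7: L0/L1/L2 = DCH/A/- → run D
t=8: L0/L1/L2 = CH/AD/- → run C
t=9: L0/L1/L2 = CH/AD/- → run C
t=10: L0/L1/L2 = CH/AD/- → run C
t=11: L0/L1/L2 = CH/AD/- → run C
t=12: L0/L1/L2 = H/ADC/- → run H
t=13: L0/L1/L2 = H/ADC/- → run H
t=14: L0/L1/L2 = H/ADC/- → run H
t=15: L0/L1/L2 = H/ADC/- → run H
t=16: L0/L1/L2 = -/ADCH/- → run A
t=17: L0/L1/L2 = -/ADCH/- → run A
t=18: L0/L1/L2 = -/DCH/- → run D
t=19: L0/L1/L2 = -/CH/- → run C
t=20: L0/L1/L2 = -/CH/- → run C
t=21: L0/L1/L2 = -/H/- → run H
t=22: L0/L1/L2 = -/H/- → run H
t=23: L0/L1/L2 = -/H/- → run H
t=24: L0/L1/L2 = -/H/- → run H
t=25: (idle)

context switches = 8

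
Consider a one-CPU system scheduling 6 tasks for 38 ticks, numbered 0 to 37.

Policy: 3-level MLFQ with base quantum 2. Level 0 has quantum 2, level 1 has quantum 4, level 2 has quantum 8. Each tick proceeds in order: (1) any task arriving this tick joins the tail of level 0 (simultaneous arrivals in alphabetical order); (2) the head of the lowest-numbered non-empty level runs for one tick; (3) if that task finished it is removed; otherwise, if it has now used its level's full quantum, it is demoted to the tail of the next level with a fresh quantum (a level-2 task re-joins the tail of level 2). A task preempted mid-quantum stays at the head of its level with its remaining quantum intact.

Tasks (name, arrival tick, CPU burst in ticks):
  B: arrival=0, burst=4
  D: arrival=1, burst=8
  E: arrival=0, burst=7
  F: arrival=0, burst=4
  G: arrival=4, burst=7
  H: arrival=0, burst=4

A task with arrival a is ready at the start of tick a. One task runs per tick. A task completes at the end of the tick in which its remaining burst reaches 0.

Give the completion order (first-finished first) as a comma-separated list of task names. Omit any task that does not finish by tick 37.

completion order = B, F, H, E, D, G

t=0: L0/L1/L2 = BEFH/-/- → run B
t=1: L0/L1/L2 = BEFHD/-/- → run B
t=2: L0/L1/L2 = EFHD/B/- → run E
t=3: L0/L1/L2 = EFHD/B/- → run E
t=4: L0/L1/L2 = FHDG/BE/- → run F
t=5: L0/L1/L2 = FHDG/BE/- → run F
t=6: L0/L1/L2 = HDG/BEF/- → run H
t=7: L0/L1/L2 = HDG/BEF/- → run H
t=8: L0/L1/L2 = DG/BEFH/- → run D
t=9: L0/L1/L2 = DG/BEFH/- → run D
t=10: L0/L1/L2 = G/BEFHD/- → run G
t=11: L0/L1/L2 = G/BEFHD/- → run G
t=12: L0/L1/L2 = -/BEFHDG/- → run B
t=13: L0/L1/L2 = -/BEFHDG/- → run B
t=14: L0/L1/L2 = -/EFHDG/- → run E
t=15: L0/L1/L2 = -/EFHDG/- → run E
t=16: L0/L1/L2 = -/EFHDG/- → run E
t=17: L0/L1/L2 = -/EFHDG/- → run E
t=18: L0/L1/L2 = -/FHDG/E → run F
t=19: L0/L1/L2 = -/FHDG/E → run F
t=20: L0/L1/L2 = -/HDG/E → run H
t=21: L0/L1/L2 = -/HDG/E → run H
t=22: L0/L1/L2 = -/DG/E → run D
t=23: L0/L1/L2 = -/DG/E → run D
t=24: L0/L1/L2 = -/DG/E → run D
t=25: L0/L1/L2 = -/DG/E → run D
t=26: L0/L1/L2 = -/G/ED → run G
t=27: L0/L1/L2 = -/G/ED → run G
t=28: L0/L1/L2 = -/G/ED → run G
t=29: L0/L1/L2 = -/G/ED → run G
t=30: L0/L1/L2 = -/-/EDG → run E
t=31: L0/L1/L2 = -/-/DG → run D
t=32: L0/L1/L2 = -/-/DG → run D
t=33: L0/L1/L2 = -/-/G → run G
t=34: (idle)
t=35: (idle)
t=36: (idle)
t=37: (idle)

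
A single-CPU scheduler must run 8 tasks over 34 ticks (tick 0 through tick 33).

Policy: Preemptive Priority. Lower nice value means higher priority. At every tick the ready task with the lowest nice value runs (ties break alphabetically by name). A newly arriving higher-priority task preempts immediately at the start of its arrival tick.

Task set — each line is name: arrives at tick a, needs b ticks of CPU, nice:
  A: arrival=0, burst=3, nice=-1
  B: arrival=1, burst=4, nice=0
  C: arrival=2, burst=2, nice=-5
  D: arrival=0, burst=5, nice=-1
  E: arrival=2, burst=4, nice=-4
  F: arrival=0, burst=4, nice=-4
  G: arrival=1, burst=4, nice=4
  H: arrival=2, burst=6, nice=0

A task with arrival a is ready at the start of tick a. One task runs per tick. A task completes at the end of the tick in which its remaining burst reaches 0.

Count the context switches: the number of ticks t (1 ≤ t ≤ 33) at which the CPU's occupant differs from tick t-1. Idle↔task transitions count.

t=0: ready={A,D,F} → run F
t=1: ready={A,B,D,F,G} → run F
t=2: ready={A,B,C,D,E,F,G,H} → run C
t=3: ready={A,B,C,D,E,F,G,H} → run C
t=4: ready={A,B,D,E,F,G,H} → run E
t=5: ready={A,B,D,E,F,G,H} → run E
t=6: ready={A,B,D,E,F,G,H} → run E
t=7: ready={A,B,D,E,F,G,H} → run E
t=8: ready={A,B,D,F,G,H} → run F
t=9: ready={A,B,D,F,G,H} → run F
t=10: ready={A,B,D,G,H} → run A
t=11: ready={A,B,D,G,H} → run A
t=12: ready={A,B,D,G,H} → run A
t=13: ready={B,D,G,H} → run D
t=14: ready={B,D,G,H} → run D
t=15: ready={B,D,G,H} → run D
t=16: ready={B,D,G,H} → run D
t=17: ready={B,D,G,H} → run D
t=18: ready={B,G,H} → run B
t=19: ready={B,G,H} → run B
t=20: ready={B,G,H} → run B
t=21: ready={B,G,H} → run B
t=22: ready={G,H} → run H
t=23: ready={G,H} → run H
t=24: ready={G,H} → run H
t=25: ready={G,H} → run H
t=26: ready={G,H} → run H
t=27: ready={G,H} → run H
t=28: ready={G} → run G
t=29: ready={G} → run G
t=30: ready={G} → run G
t=31: ready={G} → run G
t=32: (idle)
t=33: (idle)

context switches = 9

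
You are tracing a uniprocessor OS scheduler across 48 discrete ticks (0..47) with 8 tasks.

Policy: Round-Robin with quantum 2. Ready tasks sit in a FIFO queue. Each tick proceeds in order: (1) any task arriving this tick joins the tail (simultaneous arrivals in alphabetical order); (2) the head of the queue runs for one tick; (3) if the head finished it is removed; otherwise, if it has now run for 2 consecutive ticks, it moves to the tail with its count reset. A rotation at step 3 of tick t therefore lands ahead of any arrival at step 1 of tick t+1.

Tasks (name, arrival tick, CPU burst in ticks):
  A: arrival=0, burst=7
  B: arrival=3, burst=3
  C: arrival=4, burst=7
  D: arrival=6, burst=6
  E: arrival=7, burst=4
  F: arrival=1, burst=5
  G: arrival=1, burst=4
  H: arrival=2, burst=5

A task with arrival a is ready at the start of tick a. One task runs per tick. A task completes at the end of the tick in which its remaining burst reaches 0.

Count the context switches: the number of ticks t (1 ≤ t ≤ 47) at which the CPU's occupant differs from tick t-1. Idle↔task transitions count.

t=0: queue=[A] q_used=0 → run A
t=1: queue=[A,F,G] q_used=1 → run A
t=2: queue=[F,G,A,H] q_used=0 → run F
t=3: queue=[F,G,A,H,B] q_used=1 → run F
t=4: queue=[G,A,H,B,F,C] q_used=0 → run G
t=5: queue=[G,A,H,B,F,C] q_used=1 → run G
t=6: queue=[A,H,B,F,C,G,D] q_used=0 → run A
t=7: queue=[A,H,B,F,C,G,D,E] q_used=1 → run A
t=8: queue=[H,B,F,C,G,D,E,A] q_used=0 → run H
t=9: queue=[H,B,F,C,G,D,E,A] q_used=1 → run H
t=10: queue=[B,F,C,G,D,E,A,H] q_used=0 → run B
t=11: queue=[B,F,C,G,D,E,A,H] q_used=1 → run B
t=12: queue=[F,C,G,D,E,A,H,B] q_used=0 → run F
t=13: queue=[F,C,G,D,E,A,H,B] q_used=1 → run F
t=14: queue=[C,G,D,E,A,H,B,F] q_used=0 → run C
t=15: queue=[C,G,D,E,A,H,B,F] q_used=1 → run C
t=16: queue=[G,D,E,A,H,B,F,C] q_used=0 → run G
t=17: queue=[G,D,E,A,H,B,F,C] q_used=1 → run G
t=18: queue=[D,E,A,H,B,F,C] q_used=0 → run D
t=19: queue=[D,E,A,H,B,F,C] q_used=1 → run D
t=20: queue=[E,A,H,B,F,C,D] q_used=0 → run E
t=21: queue=[E,A,H,B,F,C,D] q_used=1 → run E
t=22: queue=[A,H,B,F,C,D,E] q_used=0 → run A
t=23: queue=[A,H,B,F,C,D,E] q_used=1 → run A
t=24: queue=[H,B,F,C,D,E,A] q_used=0 → run H
t=25: queue=[H,B,F,C,D,E,A] q_used=1 → run H
t=26: queue=[B,F,C,D,E,A,H] q_used=0 → run B
t=27: queue=[F,C,D,E,A,H] q_used=0 → run F
t=28: queue=[C,D,E,A,H] q_used=0 → run C
t=29: queue=[C,D,E,A,H] q_used=1 → run C
t=30: queue=[D,E,A,H,C] q_used=0 → run D
t=31: queue=[D,E,A,H,C] q_used=1 → run D
t=32: queue=[E,A,H,C,D] q_used=0 → run E
t=33: queue=[E,A,H,C,D] q_used=1 → run E
t=34: queue=[A,H,C,D] q_used=0 → run A
t=35: queue=[H,C,D] q_used=0 → run H
t=36: queue=[C,D] q_used=0 → run C
t=37: queue=[C,D] q_used=1 → run C
t=38: queue=[D,C] q_used=0 → run D
t=39: queue=[D,C] q_used=1 → run D
t=40: queue=[C] q_used=0 → run C
t=41: (idle)
t=42: (idle)
t=43: (idle)
t=44: (idle)
t=45: (idle)
t=46: (idle)
t=47: (idle)

context switches = 23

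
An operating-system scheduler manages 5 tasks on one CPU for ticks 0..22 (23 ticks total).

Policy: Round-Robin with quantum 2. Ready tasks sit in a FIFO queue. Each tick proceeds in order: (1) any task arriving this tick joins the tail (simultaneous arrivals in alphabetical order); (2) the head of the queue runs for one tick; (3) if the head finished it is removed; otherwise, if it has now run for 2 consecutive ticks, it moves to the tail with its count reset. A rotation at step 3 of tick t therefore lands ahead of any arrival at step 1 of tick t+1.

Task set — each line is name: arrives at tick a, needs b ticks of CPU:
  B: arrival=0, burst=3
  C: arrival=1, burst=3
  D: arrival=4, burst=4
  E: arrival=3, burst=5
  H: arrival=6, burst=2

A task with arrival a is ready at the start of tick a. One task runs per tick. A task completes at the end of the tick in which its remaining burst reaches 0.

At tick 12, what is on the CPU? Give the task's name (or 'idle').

t=0: queue=[B] q_used=0 → run B
t=1: queue=[B,C] q_used=1 → run B
t=2: queue=[C,B] q_used=0 → run C
t=3: queue=[C,B,E] q_used=1 → run C
t=4: queue=[B,E,C,D] q_used=0 → run B
t=5: queue=[E,C,D] q_used=0 → run E
t=6: queue=[E,C,D,H] q_used=1 → run E
t=7: queue=[C,D,H,E] q_used=0 → run C
t=8: queue=[D,H,E] q_used=0 → run D
t=9: queue=[D,H,E] q_used=1 → run D
t=10: queue=[H,E,D] q_used=0 → run H
t=11: queue=[H,E,D] q_used=1 → run H
t=12: queue=[E,D] q_used=0 → run E
t=13: queue=[E,D] q_used=1 → run E
t=14: queue=[D,E] q_used=0 → run D
t=15: queue=[D,E] q_used=1 → run D
t=16: queue=[E] q_used=0 → run E
t=17: (idle)
t=18: (idle)
t=19: (idle)
t=20: (idle)
t=21: (idle)
t=22: (idle)

running at tick 12 = E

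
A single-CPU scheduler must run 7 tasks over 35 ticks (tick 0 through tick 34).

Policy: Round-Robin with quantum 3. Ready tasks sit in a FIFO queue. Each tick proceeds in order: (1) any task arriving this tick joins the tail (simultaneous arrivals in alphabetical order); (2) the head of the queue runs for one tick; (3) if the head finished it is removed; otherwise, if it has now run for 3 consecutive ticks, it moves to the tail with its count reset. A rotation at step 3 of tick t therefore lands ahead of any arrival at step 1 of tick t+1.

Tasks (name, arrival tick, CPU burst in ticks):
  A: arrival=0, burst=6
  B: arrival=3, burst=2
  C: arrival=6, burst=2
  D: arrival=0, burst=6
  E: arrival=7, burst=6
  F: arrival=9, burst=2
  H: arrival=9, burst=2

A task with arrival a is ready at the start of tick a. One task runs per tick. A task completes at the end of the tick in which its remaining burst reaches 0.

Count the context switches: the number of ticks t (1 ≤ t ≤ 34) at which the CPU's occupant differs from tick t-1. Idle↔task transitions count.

t=0: queue=[A,D] q_used=0 → run A
t=1: queue=[A,D] q_used=1 → run A
t=2: queue=[A,D] q_used=2 → run A
t=3: queue=[D,A,B] q_used=0 → run D
t=4: queue=[D,A,B] q_used=1 → run D
t=5: queue=[D,A,B] q_used=2 → run D
t=6: queue=[A,B,D,C] q_used=0 → run A
t=7: queue=[A,B,D,C,E] q_used=1 → run A
t=8: queue=[A,B,D,C,E] q_used=2 → run A
t=9: queue=[B,D,C,E,F,H] q_used=0 → run B
t=10: queue=[B,D,C,E,F,H] q_used=1 → run B
t=11: queue=[D,C,E,F,H] q_used=0 → run D
t=12: queue=[D,C,E,F,H] q_used=1 → run D
t=13: queue=[D,C,E,F,H] q_used=2 → run D
t=14: queue=[C,E,F,H] q_used=0 → run C
t=15: queue=[C,E,F,H] q_used=1 → run C
t=16: queue=[E,F,H] q_used=0 → run E
t=17: queue=[E,F,H] q_used=1 → run E
t=18: queue=[E,F,H] q_used=2 → run E
t=19: queue=[F,H,E] q_used=0 → run F
t=20: queue=[F,H,E] q_used=1 → run F
t=21: queue=[H,E] q_used=0 → run H
t=22: queue=[H,E] q_used=1 → run H
t=23: queue=[E] q_used=0 → run E
t=24: queue=[E] q_used=1 → run E
t=25: queue=[E] q_used=2 → run E
t=26: (idle)
t=27: (idle)
t=28: (idle)
t=29: (idle)
t=30: (idle)
t=31: (idle)
t=32: (idle)
t=33: (idle)
t=34: (idle)

context switches = 10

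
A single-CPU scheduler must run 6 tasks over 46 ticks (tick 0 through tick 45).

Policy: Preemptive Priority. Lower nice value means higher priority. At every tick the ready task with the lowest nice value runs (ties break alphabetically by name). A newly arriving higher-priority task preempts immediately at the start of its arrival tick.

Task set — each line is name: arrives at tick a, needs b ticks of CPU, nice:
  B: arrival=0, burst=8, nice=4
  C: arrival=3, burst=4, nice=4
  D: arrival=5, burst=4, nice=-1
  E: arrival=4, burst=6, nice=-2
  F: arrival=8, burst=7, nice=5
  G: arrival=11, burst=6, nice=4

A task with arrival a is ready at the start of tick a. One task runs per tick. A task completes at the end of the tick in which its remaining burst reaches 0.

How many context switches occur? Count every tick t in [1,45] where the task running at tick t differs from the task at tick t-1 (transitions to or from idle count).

context switches = 7

t=0: ready={B} → run B
t=1: ready={B} → run B
t=2: ready={B} → run B
t=3: ready={B,C} → run B
t=4: ready={B,C,E} → run E
t=5: ready={B,C,D,E} → run E
t=6: ready={B,C,D,E} → run E
t=7: ready={B,C,D,E} → run E
t=8: ready={B,C,D,E,F} → run E
t=9: ready={B,C,D,E,F} → run E
t=10: ready={B,C,D,F} → run D
t=11: ready={B,C,D,F,G} → run D
t=12: ready={B,C,D,F,G} → run D
t=13: ready={B,C,D,F,G} → run D
t=14: ready={B,C,F,G} → run B
t=15: ready={B,C,F,G} → run B
t=16: ready={B,C,F,G} → run B
t=17: ready={B,C,F,G} → run B
t=18: ready={C,F,G} → run C
t=19: ready={C,F,G} → run C
t=20: ready={C,F,G} → run C
t=21: ready={C,F,G} → run C
t=22: ready={F,G} → run G
t=23: ready={F,G} → run G
t=24: ready={F,G} → run G
t=25: ready={F,G} → run G
t=26: ready={F,G} → run G
t=27: ready={F,G} → run G
t=28: ready={F} → run F
t=29: ready={F} → run F
t=30: ready={F} → run F
t=31: ready={F} → run F
t=32: ready={F} → run F
t=33: ready={F} → run F
t=34: ready={F} → run F
t=35: (idle)
t=36: (idle)
t=37: (idle)
t=38: (idle)
t=39: (idle)
t=40: (idle)
t=41: (idle)
t=42: (idle)
t=43: (idle)
t=44: (idle)
t=45: (idle)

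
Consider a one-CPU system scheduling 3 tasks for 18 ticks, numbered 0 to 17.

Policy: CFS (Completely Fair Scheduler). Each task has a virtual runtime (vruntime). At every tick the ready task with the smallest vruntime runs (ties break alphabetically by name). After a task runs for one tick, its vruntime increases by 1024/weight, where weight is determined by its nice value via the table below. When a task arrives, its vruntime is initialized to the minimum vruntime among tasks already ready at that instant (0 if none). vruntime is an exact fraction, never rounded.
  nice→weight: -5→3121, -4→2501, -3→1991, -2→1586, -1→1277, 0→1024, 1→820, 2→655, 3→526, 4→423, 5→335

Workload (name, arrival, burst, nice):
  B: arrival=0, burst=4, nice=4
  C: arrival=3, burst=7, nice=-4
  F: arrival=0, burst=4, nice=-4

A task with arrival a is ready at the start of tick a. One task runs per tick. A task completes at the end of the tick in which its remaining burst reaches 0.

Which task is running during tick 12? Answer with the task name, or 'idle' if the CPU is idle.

running at tick 12 = C

t=0: vr[B=0 F=0] → run B
t=1: vr[B=1024/423 F=0] → run F
t=2: vr[B=1024/423 F=1024/2501] → run F
t=3: vr[B=1024/423 C=2048/2501 F=2048/2501] → run C
t=4: vr[B=1024/423 C=3072/2501 F=2048/2501] → run F
t=5: vr[B=1024/423 C=3072/2501 F=3072/2501] → run C
t=6: vr[B=1024/423 C=4096/2501 F=3072/2501] → run F
t=7: vr[B=1024/423 C=4096/2501] → run C
t=8: vr[B=1024/423 C=5120/2501] → run C
t=9: vr[B=1024/423 C=6144/2501] → run B
t=10: vr[B=2048/423 C=6144/2501] → run C
t=11: vr[B=2048/423 C=7168/2501] → run C
t=12: vr[B=2048/423 C=8192/2501] → run C
t=13: vr[B=2048/423] → run B
t=14: vr[B=1024/141] → run B
t=15: (idle)
t=16: (idle)
t=17: (idle)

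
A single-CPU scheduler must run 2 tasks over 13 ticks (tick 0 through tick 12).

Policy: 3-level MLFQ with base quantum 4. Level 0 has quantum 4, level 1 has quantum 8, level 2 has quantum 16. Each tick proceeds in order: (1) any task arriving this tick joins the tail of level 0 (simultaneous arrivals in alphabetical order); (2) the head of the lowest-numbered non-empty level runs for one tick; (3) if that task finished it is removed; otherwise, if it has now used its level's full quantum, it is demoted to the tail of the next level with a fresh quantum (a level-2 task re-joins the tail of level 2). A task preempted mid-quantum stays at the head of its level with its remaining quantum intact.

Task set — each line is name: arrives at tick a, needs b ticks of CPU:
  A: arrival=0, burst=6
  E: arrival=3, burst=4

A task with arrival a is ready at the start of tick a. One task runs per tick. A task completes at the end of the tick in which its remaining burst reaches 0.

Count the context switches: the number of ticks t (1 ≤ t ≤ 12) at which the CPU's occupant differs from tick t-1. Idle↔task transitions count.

context switches = 3

t=0: L0/L1/L2 = A/-/- → run A
t=1: L0/L1/L2 = A/-/- → run A
t=2: L0/L1/L2 = A/-/- → run A
t=3: L0/L1/L2 = AE/-/- → run A
t=4: L0/L1/L2 = E/A/- → run E
t=5: L0/L1/L2 = E/A/- → run E
t=6: L0/L1/L2 = E/A/- → run E
t=7: L0/L1/L2 = E/A/- → run E
t=8: L0/L1/L2 = -/A/- → run A
t=9: L0/L1/L2 = -/A/- → run A
t=10: (idle)
t=11: (idle)
t=12: (idle)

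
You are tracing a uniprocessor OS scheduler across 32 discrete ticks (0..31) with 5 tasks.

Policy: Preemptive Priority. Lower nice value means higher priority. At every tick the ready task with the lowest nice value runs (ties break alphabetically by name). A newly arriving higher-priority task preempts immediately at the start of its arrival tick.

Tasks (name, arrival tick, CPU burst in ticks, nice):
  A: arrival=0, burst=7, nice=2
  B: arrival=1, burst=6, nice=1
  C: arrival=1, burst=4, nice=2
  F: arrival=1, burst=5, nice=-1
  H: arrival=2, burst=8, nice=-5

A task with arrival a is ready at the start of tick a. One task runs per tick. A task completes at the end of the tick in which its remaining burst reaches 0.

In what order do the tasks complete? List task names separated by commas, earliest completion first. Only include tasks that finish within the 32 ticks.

completion order = H, F, B, A, C

t=0: ready={A} → run A
t=1: ready={A,B,C,F} → run F
t=2: ready={A,B,C,F,H} → run H
t=3: ready={A,B,C,F,H} → run H
t=4: ready={A,B,C,F,H} → run H
t=5: ready={A,B,C,F,H} → run H
t=6: ready={A,B,C,F,H} → run H
t=7: ready={A,B,C,F,H} → run H
t=8: ready={A,B,C,F,H} → run H
t=9: ready={A,B,C,F,H} → run H
t=10: ready={A,B,C,F} → run F
t=11: ready={A,B,C,F} → run F
t=12: ready={A,B,C,F} → run F
t=13: ready={A,B,C,F} → run F
t=14: ready={A,B,C} → run B
t=15: ready={A,B,C} → run B
t=16: ready={A,B,C} → run B
t=17: ready={A,B,C} → run B
t=18: ready={A,B,C} → run B
t=19: ready={A,B,C} → run B
t=20: ready={A,C} → run A
t=21: ready={A,C} → run A
t=22: ready={A,C} → run A
t=23: ready={A,C} → run A
t=24: ready={A,C} → run A
t=25: ready={A,C} → run A
t=26: ready={C} → run C
t=27: ready={C} → run C
t=28: ready={C} → run C
t=29: ready={C} → run C
t=30: (idle)
t=31: (idle)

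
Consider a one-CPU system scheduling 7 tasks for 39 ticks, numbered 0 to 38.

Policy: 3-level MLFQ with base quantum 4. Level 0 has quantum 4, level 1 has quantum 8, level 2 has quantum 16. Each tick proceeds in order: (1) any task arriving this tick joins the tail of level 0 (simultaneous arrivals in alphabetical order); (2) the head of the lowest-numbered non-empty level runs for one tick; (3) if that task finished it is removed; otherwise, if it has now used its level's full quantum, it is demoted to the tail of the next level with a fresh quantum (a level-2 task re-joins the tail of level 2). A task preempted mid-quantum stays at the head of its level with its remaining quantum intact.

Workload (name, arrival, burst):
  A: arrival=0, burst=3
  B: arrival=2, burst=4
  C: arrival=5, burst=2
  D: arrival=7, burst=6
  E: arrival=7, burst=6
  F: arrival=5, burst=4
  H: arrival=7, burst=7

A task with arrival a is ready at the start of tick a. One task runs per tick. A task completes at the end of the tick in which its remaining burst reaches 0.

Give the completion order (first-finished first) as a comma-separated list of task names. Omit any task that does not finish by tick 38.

completion order = A, B, C, F, D, E, H

t=0: L0/L1/L2 = A/-/- → run A
t=1: L0/L1/L2 = A/-/- → run A
t=2: L0/L1/L2 = AB/-/- → run A
t=3: L0/L1/L2 = B/-/- → run B
t=4: L0/L1/L2 = B/-/- → run B
t=5: L0/L1/L2 = BCF/-/- → run B
t=6: L0/L1/L2 = BCF/-/- → run B
t=7: L0/L1/L2 = CFDEH/-/- → run C
t=8: L0/L1/L2 = CFDEH/-/- → run C
t=9: L0/L1/L2 = FDEH/-/- → run F
t=10: L0/L1/L2 = FDEH/-/- → run F
t=11: L0/L1/L2 = FDEH/-/- → run F
t=12: L0/L1/L2 = FDEH/-/- → run F
t=13: L0/L1/L2 = DEH/-/- → run D
t=14: L0/L1/L2 = DEH/-/- → run D
t=15: L0/L1/L2 = DEH/-/- → run D
t=16: L0/L1/L2 = DEH/-/- → run D
t=17: L0/L1/L2 = EH/D/- → run E
t=18: L0/L1/L2 = EH/D/- → run E
t=19: L0/L1/L2 = EH/D/- → run E
t=20: L0/L1/L2 = EH/D/- → run E
t=21: L0/L1/L2 = H/DE/- → run H
t=22: L0/L1/L2 = H/DE/- → run H
t=23: L0/L1/L2 = H/DE/- → run H
t=24: L0/L1/L2 = H/DE/- → run H
t=25: L0/L1/L2 = -/DEH/- → run D
t=26: L0/L1/L2 = -/DEH/- → run D
t=27: L0/L1/L2 = -/EH/- → run E
t=28: L0/L1/L2 = -/EH/- → run E
t=29: L0/L1/L2 = -/H/- → run H
t=30: L0/L1/L2 = -/H/- → run H
t=31: L0/L1/L2 = -/H/- → run H
t=32: (idle)
t=33: (idle)
t=34: (idle)
t=35: (idle)
t=36: (idle)
t=37: (idle)
t=38: (idle)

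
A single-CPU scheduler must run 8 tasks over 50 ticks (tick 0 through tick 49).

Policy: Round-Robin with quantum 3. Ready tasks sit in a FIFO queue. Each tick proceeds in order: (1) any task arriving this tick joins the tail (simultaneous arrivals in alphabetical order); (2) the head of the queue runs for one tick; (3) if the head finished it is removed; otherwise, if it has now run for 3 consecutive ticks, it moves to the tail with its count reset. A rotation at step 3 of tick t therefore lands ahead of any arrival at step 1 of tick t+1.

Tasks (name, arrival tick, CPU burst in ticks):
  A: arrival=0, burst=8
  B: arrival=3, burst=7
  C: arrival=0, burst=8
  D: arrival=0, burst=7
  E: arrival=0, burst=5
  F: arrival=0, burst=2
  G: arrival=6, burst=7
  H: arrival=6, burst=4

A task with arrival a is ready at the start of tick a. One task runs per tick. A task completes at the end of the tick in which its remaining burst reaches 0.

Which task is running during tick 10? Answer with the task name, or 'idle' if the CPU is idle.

running at tick 10 = E

t=0: queue=[A,C,D,E,F] q_used=0 → run A
t=1: queue=[A,C,D,E,F] q_used=1 → run A
t=2: queue=[A,C,D,E,F] q_used=2 → run A
t=3: queue=[C,D,E,F,A,B] q_used=0 → run C
t=4: queue=[C,D,E,F,A,B] q_used=1 → run C
t=5: queue=[C,D,E,F,A,B] q_used=2 → run C
t=6: queue=[D,E,F,A,B,C,G,H] q_used=0 → run D
t=7: queue=[D,E,F,A,B,C,G,H] q_used=1 → run D
t=8: queue=[D,E,F,A,B,C,G,H] q_used=2 → run D
t=9: queue=[E,F,A,B,C,G,H,D] q_used=0 → run E
t=10: queue=[E,F,A,B,C,G,H,D] q_used=1 → run E
t=11: queue=[E,F,A,B,C,G,H,D] q_used=2 → run E
t=12: queue=[F,A,B,C,G,H,D,E] q_used=0 → run F
t=13: queue=[F,A,B,C,G,H,D,E] q_used=1 → run F
t=14: queue=[A,B,C,G,H,D,E] q_used=0 → run A
t=15: queue=[A,B,C,G,H,D,E] q_used=1 → run A
t=16: queue=[A,B,C,G,H,D,E] q_used=2 → run A
t=17: queue=[B,C,G,H,D,E,A] q_used=0 → run B
t=18: queue=[B,C,G,H,D,E,A] q_used=1 → run B
t=19: queue=[B,C,G,H,D,E,A] q_used=2 → run B
t=20: queue=[C,G,H,D,E,A,B] q_used=0 → run C
t=21: queue=[C,G,H,D,E,A,B] q_used=1 → run C
t=22: queue=[C,G,H,D,E,A,B] q_used=2 → run C
t=23: queue=[G,H,D,E,A,B,C] q_used=0 → run G
t=24: queue=[G,H,D,E,A,B,C] q_used=1 → run G
t=25: queue=[G,H,D,E,A,B,C] q_used=2 → run G
t=26: queue=[H,D,E,A,B,C,G] q_used=0 → run H
t=27: queue=[H,D,E,A,B,C,G] q_used=1 → run H
t=28: queue=[H,D,E,A,B,C,G] q_used=2 → run H
t=29: queue=[D,E,A,B,C,G,H] q_used=0 → run D
t=30: queue=[D,E,A,B,C,G,H] q_used=1 → run D
t=31: queue=[D,E,A,B,C,G,H] q_used=2 → run D
t=32: queue=[E,A,B,C,G,H,D] q_used=0 → run E
t=33: queue=[E,A,B,C,G,H,D] q_used=1 → run E
t=34: queue=[A,B,C,G,H,D] q_used=0 → run A
t=35: queue=[A,B,C,G,H,D] q_used=1 → run A
t=36: queue=[B,C,G,H,D] q_used=0 → run B
t=37: queue=[B,C,G,H,D] q_used=1 → run B
t=38: queue=[B,C,G,H,D] q_used=2 → run B
t=39: queue=[C,G,H,D,B] q_used=0 → run C
t=40: queue=[C,G,H,D,B] q_used=1 → run C
t=41: queue=[G,H,D,B] q_used=0 → run G
t=42: queue=[G,H,D,B] q_used=1 → run G
t=43: queue=[G,H,D,B] q_used=2 → run G
t=44: queue=[H,D,B,G] q_used=0 → run H
t=45: queue=[D,B,G] q_used=0 → run D
t=46: queue=[B,G] q_used=0 → run B
t=47: queue=[G] q_used=0 → run G
t=48: (idle)
t=49: (idle)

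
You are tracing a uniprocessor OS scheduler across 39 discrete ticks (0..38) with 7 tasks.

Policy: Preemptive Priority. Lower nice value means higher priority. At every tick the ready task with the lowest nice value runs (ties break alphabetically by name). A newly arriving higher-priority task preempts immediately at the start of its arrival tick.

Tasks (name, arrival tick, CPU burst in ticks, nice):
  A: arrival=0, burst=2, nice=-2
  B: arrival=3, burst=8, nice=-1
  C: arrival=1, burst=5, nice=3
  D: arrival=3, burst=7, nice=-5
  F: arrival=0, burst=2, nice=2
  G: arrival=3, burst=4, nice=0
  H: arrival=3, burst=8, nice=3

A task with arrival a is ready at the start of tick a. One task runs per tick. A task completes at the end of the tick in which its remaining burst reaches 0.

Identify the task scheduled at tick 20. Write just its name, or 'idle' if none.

t=0: ready={A,F} → run A
t=1: ready={A,C,F} → run A
t=2: ready={C,F} → run F
t=3: ready={B,C,D,F,G,H} → run D
t=4: ready={B,C,D,F,G,H} → run D
t=5: ready={B,C,D,F,G,H} → run D
t=6: ready={B,C,D,F,G,H} → run D
t=7: ready={B,C,D,F,G,H} → run D
t=8: ready={B,C,D,F,G,H} → run D
t=9: ready={B,C,D,F,G,H} → run D
t=10: ready={B,C,F,G,H} → run B
t=11: ready={B,C,F,G,H} → run B
t=12: ready={B,C,F,G,H} → run B
t=13: ready={B,C,F,G,H} → run B
t=14: ready={B,C,F,G,H} → run B
t=15: ready={B,C,F,G,H} → run B
t=16: ready={B,C,F,G,H} → run B
t=17: ready={B,C,F,G,H} → run B
t=18: ready={C,F,G,H} → run G
t=19: ready={C,F,G,H} → run G
t=20: ready={C,F,G,H} → run G
t=21: ready={C,F,G,H} → run G
t=22: ready={C,F,H} → run F
t=23: ready={C,H} → run C
t=24: ready={C,H} → run C
t=25: ready={C,H} → run C
t=26: ready={C,H} → run C
t=27: ready={C,H} → run C
t=28: ready={H} → run H
t=29: ready={H} → run H
t=30: ready={H} → run H
t=31: ready={H} → run H
t=32: ready={H} → run H
t=33: ready={H} → run H
t=34: ready={H} → run H
t=35: ready={H} → run H
t=36: (idle)
t=37: (idle)
t=38: (idle)

running at tick 20 = G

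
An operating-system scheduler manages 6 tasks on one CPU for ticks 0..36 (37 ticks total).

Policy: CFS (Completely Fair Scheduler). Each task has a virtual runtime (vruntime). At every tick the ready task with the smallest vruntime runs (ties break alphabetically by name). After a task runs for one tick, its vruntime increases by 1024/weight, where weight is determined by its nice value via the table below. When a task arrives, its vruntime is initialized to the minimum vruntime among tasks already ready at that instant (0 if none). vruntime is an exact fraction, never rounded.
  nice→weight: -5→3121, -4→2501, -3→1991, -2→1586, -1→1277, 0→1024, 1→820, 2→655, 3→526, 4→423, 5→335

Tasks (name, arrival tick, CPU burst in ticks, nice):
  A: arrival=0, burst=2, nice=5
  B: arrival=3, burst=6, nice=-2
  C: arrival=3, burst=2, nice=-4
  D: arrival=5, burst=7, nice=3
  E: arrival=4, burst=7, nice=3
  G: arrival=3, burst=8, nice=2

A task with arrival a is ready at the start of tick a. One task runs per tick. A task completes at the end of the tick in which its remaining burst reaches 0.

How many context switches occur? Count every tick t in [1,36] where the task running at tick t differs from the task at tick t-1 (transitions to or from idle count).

context switches = 30

t=0: vr[A=0] → run A
t=1: vr[A=1024/335] → run A
t=2: (idle)
t=3: vr[B=0 C=0 G=0] → run B
t=4: vr[B=512/793 C=0 E=0 G=0] → run C
t=5: vr[B=512/793 C=1024/2501 D=0 E=0 G=0] → run D
t=6: vr[B=512/793 C=1024/2501 D=512/263 E=0 G=0] → run E
t=7: vr[B=512/793 C=1024/2501 D=512/263 E=512/263 G=0] → run G
t=8: vr[B=512/793 C=1024/2501 D=512/263 E=512/263 G=1024/655] → run C
t=9: vr[B=512/793 D=512/263 E=512/263 G=1024/655] → run B
t=10: vr[B=1024/793 D=512/263 E=512/263 G=1024/655] → run B
t=11: vr[B=1536/793 D=512/263 E=512/263 G=1024/655] → run G
t=12: vr[B=1536/793 D=512/263 E=512/263 G=2048/655] → run B
t=13: vr[B=2048/793 D=512/263 E=512/263 G=2048/655] → run D
t=14: vr[B=2048/793 D=1024/263 E=512/263 G=2048/655] → run E
t=15: vr[B=2048/793 D=1024/263 E=1024/263 G=2048/655] → run B
t=16: vr[B=2560/793 D=1024/263 E=1024/263 G=2048/655] → run G
t=17: vr[B=2560/793 D=1024/263 E=1024/263 G=3072/655] → run B
t=18: vr[D=1024/263 E=1024/263 G=3072/655] → run D
t=19: vr[D=1536/263 E=1024/263 G=3072/655] → run E
t=20: vr[D=1536/263 E=1536/263 G=3072/655] → run G
t=21: vr[D=1536/263 E=1536/263 G=4096/655] → run D
t=22: vr[D=2048/263 E=1536/263 G=4096/655] → run E
t=23: vr[D=2048/263 E=2048/263 G=4096/655] → run G
t=24: vr[D=2048/263 E=2048/263 G=1024/131] → run D
t=25: vr[D=2560/263 E=2048/263 G=1024/131] → run E
t=26: vr[D=2560/263 E=2560/263 G=1024/131] → run G
t=27: vr[D=2560/263 E=2560/263 G=6144/655] → run G
t=28: vr[D=2560/263 E=2560/263 G=7168/655] → run D
t=29: vr[D=3072/263 E=2560/263 G=7168/655] → run E
t=30: vr[D=3072/263 E=3072/263 G=7168/655] → run G
t=31: vr[D=3072/263 E=3072/263] → run D
t=32: vr[E=3072/263] → run E
t=33: (idle)
t=34: (idle)
t=35: (idle)
t=36: (idle)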